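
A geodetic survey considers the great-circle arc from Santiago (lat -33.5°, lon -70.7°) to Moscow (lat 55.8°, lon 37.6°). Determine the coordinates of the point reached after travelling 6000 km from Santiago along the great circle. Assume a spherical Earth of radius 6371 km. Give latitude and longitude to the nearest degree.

Convert each endpoint to a unit vector on the sphere (x = cos φ cos λ, y = cos φ sin λ, z = sin φ).
The central angle between the endpoints is δ = arccos(p₁·p₂) ≈ 2.219 rad (127.1°). The total great-circle distance is δ·R ≈ 2.219 × 6371 ≈ 14137 km, so the target fraction is f = 6000/14137 ≈ 0.424.
Interpolate at f ≈ 0.424 with slerp weights a = sin((1−f)δ)/sin δ ≈ 1.201, b = sin(fδ)/sin δ ≈ 1.014.
p = a·p₁ + b·p₂ ≈ (0.783, -0.597, 0.176); φ = arcsin(p_z) ≈ 10.15°, λ = atan2(p_y, p_x) ≈ -37.34°.

≈ lat 10°, lon -37°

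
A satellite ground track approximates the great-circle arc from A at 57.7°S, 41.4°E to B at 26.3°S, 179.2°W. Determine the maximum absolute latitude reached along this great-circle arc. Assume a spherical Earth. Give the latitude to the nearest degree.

The great circle lies in the plane with unit normal n̂ = (p₁ × p₂)/|p₁ × p₂|.
Here n̂_z ≈ +0.312; the vertex latitude is φ_max = arccos|n̂_z| ≈ 71.8°.

≈ 72°S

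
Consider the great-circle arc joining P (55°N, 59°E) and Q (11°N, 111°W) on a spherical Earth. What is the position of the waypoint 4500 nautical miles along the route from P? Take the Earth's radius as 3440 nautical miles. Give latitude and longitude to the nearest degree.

≈ (49°N, 105°W)

Write both endpoints as unit vectors p₁, p₂ with components (cos φ cos λ, cos φ sin λ, sin φ).
The central angle between the endpoints is δ = arccos(p₁·p₂) ≈ 1.980 rad (113.5°). The total great-circle distance is δ·R ≈ 1.980 × 3440 ≈ 6812 nmi, so the target fraction is f = 4500/6812 ≈ 0.661.
Interpolate at f ≈ 0.661 with slerp weights a = sin((1−f)δ)/sin δ ≈ 0.679, b = sin(fδ)/sin δ ≈ 1.053.
p = a·p₁ + b·p₂ ≈ (-0.170, -0.631, 0.757); φ = arcsin(p_z) ≈ 49.20°, λ = atan2(p_y, p_x) ≈ -105.06°.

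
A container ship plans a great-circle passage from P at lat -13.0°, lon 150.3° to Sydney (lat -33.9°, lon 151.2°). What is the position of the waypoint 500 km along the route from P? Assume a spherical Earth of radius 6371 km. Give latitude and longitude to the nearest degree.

≈ lat -17°, lon 150°

The haversine formula gives a central angle δ ≈ 0.365 rad (20.9°) between the endpoints. The total great-circle distance is δ·R ≈ 0.365 × 6371 ≈ 2326 km, so the target fraction is f = 500/2326 ≈ 0.215.
Interpolate at f ≈ 0.215 with slerp weights a = sin((1−f)δ)/sin δ ≈ 0.792, b = sin(fδ)/sin δ ≈ 0.220.
p = a·p₁ + b·p₂ ≈ (-0.830, 0.470, -0.301); φ = arcsin(p_z) ≈ -17.49°, λ = atan2(p_y, p_x) ≈ 150.47°.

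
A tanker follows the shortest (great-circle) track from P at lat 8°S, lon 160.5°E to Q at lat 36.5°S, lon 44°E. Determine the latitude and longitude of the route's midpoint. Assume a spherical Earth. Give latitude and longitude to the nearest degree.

≈ lat 37°S, lon 112°E

From cos δ = sin φ₁ sin φ₂ + cos φ₁ cos φ₂ cos Δλ, the central angle is δ ≈ 1.847 rad (105.8°).
Interpolate at f = 1/2 with slerp weights a = sin((1−f)δ)/sin δ ≈ 0.829, b = sin(fδ)/sin δ ≈ 0.829.
p = a·p₁ + b·p₂ ≈ (-0.294, 0.737, -0.608); φ = arcsin(p_z) ≈ -37.48°, λ = atan2(p_y, p_x) ≈ 111.78°.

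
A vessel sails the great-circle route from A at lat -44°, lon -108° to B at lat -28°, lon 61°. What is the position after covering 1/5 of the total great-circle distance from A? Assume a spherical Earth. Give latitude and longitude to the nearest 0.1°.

≈ lat -64.9°, lon -99.2°

Write both endpoints as unit vectors p₁, p₂ with components (cos φ cos λ, cos φ sin λ, sin φ).
The central angle between the endpoints is δ = arccos(p₁·p₂) ≈ 1.873 rad (107.3°).
Interpolate at f = 1/5 with slerp weights a = sin((1−f)δ)/sin δ ≈ 1.045, b = sin(fδ)/sin δ ≈ 0.383.
p = a·p₁ + b·p₂ ≈ (-0.068, -0.419, -0.906); φ = arcsin(p_z) ≈ -64.90°, λ = atan2(p_y, p_x) ≈ -99.25°.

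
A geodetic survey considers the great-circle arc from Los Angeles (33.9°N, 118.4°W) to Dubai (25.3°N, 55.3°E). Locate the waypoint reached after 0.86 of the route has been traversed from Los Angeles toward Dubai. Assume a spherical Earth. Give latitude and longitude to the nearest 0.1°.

≈ (42.1°N, 52.9°E)

Convert each endpoint to a unit vector on the sphere (x = cos φ cos λ, y = cos φ sin λ, z = sin φ).
The central angle between the endpoints is δ = arccos(p₁·p₂) ≈ 2.103 rad (120.5°).
Interpolate at f = 0.86 with slerp weights a = sin((1−f)δ)/sin δ ≈ 0.337, b = sin(fδ)/sin δ ≈ 1.128.
p = a·p₁ + b·p₂ ≈ (0.448, 0.592, 0.670); φ = arcsin(p_z) ≈ 42.06°, λ = atan2(p_y, p_x) ≈ 52.93°.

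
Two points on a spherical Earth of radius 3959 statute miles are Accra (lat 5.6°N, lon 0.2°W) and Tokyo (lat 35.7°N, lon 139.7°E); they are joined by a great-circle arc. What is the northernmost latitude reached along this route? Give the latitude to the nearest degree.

≈ 51°N

The great circle lies in the plane with unit normal n̂ = (p₁ × p₂)/|p₁ × p₂|.
Here n̂_z ≈ +0.629; the vertex latitude is φ_max = arccos|n̂_z| ≈ 51.0°.
Check via Clairaut: cos φ_max = |cos φ₁| · sin C = cos(5.6°)·sin(39.2°) ≈ 0.629, again giving ≈ 51.0°.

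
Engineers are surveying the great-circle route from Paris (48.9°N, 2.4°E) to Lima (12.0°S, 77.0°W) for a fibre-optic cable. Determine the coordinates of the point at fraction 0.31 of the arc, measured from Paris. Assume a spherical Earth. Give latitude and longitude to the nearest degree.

Convert each endpoint to a unit vector on the sphere (x = cos φ cos λ, y = cos φ sin λ, z = sin φ).
The central angle between the endpoints is δ = arccos(p₁·p₂) ≈ 1.609 rad (92.2°).
Interpolate at f = 0.31 with slerp weights a = sin((1−f)δ)/sin δ ≈ 0.897, b = sin(fδ)/sin δ ≈ 0.479.
p = a·p₁ + b·p₂ ≈ (0.694, -0.432, 0.576); φ = arcsin(p_z) ≈ 35.17°, λ = atan2(p_y, p_x) ≈ -31.87°.

≈ 35°N, 32°W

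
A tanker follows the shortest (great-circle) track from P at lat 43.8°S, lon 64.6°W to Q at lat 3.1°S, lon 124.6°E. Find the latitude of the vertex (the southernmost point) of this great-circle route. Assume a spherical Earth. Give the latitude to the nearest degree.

≈ 81°S

The great circle lies in the plane with unit normal n̂ = (p₁ × p₂)/|p₁ × p₂|.
Here n̂_z ≈ -0.156; the vertex latitude is φ_max = arccos|n̂_z| ≈ 81.0°.
Check via Clairaut: cos φ_max = |cos φ₁| · sin C = cos(43.8°)·sin(167.5°) ≈ 0.156, again giving ≈ 81.0°.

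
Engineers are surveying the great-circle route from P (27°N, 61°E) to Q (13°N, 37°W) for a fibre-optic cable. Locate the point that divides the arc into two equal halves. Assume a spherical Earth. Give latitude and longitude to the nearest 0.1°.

≈ (29.0°N, 9.1°E)

From cos δ = sin φ₁ sin φ₂ + cos φ₁ cos φ₂ cos Δλ, the central angle is δ ≈ 1.589 rad (91.1°).
Interpolate at f = 1/2 with slerp weights a = sin((1−f)δ)/sin δ ≈ 0.714, b = sin(fδ)/sin δ ≈ 0.714.
p = a·p₁ + b·p₂ ≈ (0.864, 0.138, 0.485); φ = arcsin(p_z) ≈ 28.99°, λ = atan2(p_y, p_x) ≈ 9.06°.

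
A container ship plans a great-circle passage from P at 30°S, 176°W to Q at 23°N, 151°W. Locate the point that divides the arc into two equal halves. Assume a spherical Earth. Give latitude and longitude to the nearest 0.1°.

Convert each endpoint to a unit vector on the sphere (x = cos φ cos λ, y = cos φ sin λ, z = sin φ).
The central angle between the endpoints is δ = arccos(p₁·p₂) ≈ 1.016 rad (58.2°).
Interpolate at f = 1/2 with slerp weights a = sin((1−f)δ)/sin δ ≈ 0.572, b = sin(fδ)/sin δ ≈ 0.572.
p = a·p₁ + b·p₂ ≈ (-0.955, -0.290, -0.063); φ = arcsin(p_z) ≈ -3.58°, λ = atan2(p_y, p_x) ≈ -163.11°.

≈ 3.6°S, 163.1°W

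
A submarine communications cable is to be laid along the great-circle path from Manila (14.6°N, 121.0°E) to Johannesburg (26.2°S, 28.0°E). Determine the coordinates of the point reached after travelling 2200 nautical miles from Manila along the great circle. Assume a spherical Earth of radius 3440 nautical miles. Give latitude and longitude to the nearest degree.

≈ 2°S, 88°E

Write both endpoints as unit vectors p₁, p₂ with components (cos φ cos λ, cos φ sin λ, sin φ).
The central angle between the endpoints is δ = arccos(p₁·p₂) ≈ 1.728 rad (99.0°). The total great-circle distance is δ·R ≈ 1.728 × 3440 ≈ 5945 nmi, so the target fraction is f = 2200/5945 ≈ 0.370.
Interpolate at f ≈ 0.370 with slerp weights a = sin((1−f)δ)/sin δ ≈ 0.897, b = sin(fδ)/sin δ ≈ 0.604.
p = a·p₁ + b·p₂ ≈ (0.032, 0.999, -0.041); φ = arcsin(p_z) ≈ -2.33°, λ = atan2(p_y, p_x) ≈ 88.19°.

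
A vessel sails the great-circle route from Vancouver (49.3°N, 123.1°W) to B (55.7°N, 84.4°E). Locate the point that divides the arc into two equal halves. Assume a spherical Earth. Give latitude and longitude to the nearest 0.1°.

≈ (79.2°N, 177.2°E)

Convert each endpoint to a unit vector on the sphere (x = cos φ cos λ, y = cos φ sin λ, z = sin φ).
The central angle between the endpoints is δ = arccos(p₁·p₂) ≈ 1.266 rad (72.5°).
Interpolate at f = 1/2 with slerp weights a = sin((1−f)δ)/sin δ ≈ 0.620, b = sin(fδ)/sin δ ≈ 0.620.
p = a·p₁ + b·p₂ ≈ (-0.187, 0.009, 0.982); φ = arcsin(p_z) ≈ 79.23°, λ = atan2(p_y, p_x) ≈ 177.23°.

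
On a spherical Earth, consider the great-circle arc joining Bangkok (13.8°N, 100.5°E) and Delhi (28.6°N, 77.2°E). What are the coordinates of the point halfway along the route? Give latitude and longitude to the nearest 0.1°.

≈ (21.6°N, 89.4°E)

Convert each endpoint to a unit vector on the sphere (x = cos φ cos λ, y = cos φ sin λ, z = sin φ).
The central angle between the endpoints is δ = arccos(p₁·p₂) ≈ 0.457 rad (26.2°).
Interpolate at f = 1/2 with slerp weights a = sin((1−f)δ)/sin δ ≈ 0.513, b = sin(fδ)/sin δ ≈ 0.513.
p = a·p₁ + b·p₂ ≈ (0.009, 0.930, 0.368); φ = arcsin(p_z) ≈ 21.60°, λ = atan2(p_y, p_x) ≈ 89.45°.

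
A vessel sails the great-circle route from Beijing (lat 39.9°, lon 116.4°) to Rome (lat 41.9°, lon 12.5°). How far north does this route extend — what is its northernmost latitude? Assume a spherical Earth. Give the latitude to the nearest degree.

≈ 55°

The great circle lies in the plane with unit normal n̂ = (p₁ × p₂)/|p₁ × p₂|.
Here n̂_z ≈ -0.579; the vertex latitude is φ_max = arccos|n̂_z| ≈ 54.6°.
Check via Clairaut: cos φ_max = |cos φ₁| · sin C = cos(39.9°)·sin(49.0°) ≈ 0.579, again giving ≈ 54.6°.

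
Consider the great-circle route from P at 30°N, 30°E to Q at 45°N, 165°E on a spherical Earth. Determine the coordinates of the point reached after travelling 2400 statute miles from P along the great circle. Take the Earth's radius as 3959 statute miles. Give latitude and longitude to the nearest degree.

From cos δ = sin φ₁ sin φ₂ + cos φ₁ cos φ₂ cos Δλ, the central angle is δ ≈ 1.650 rad (94.6°). The total great-circle distance is δ·R ≈ 1.650 × 3959 ≈ 6534 mi, so the target fraction is f = 2400/6534 ≈ 0.367.
Interpolate at f ≈ 0.367 with slerp weights a = sin((1−f)δ)/sin δ ≈ 0.867, b = sin(fδ)/sin δ ≈ 0.572.
p = a·p₁ + b·p₂ ≈ (0.260, 0.480, 0.838); φ = arcsin(p_z) ≈ 56.91°, λ = atan2(p_y, p_x) ≈ 61.56°.

≈ 57°N, 62°E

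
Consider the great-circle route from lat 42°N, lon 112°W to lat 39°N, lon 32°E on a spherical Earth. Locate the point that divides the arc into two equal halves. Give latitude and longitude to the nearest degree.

From cos δ = sin φ₁ sin φ₂ + cos φ₁ cos φ₂ cos Δλ, the central angle is δ ≈ 1.617 rad (92.6°).
Interpolate at f = 1/2 with slerp weights a = sin((1−f)δ)/sin δ ≈ 0.724, b = sin(fδ)/sin δ ≈ 0.724.
p = a·p₁ + b·p₂ ≈ (0.276, -0.201, 0.940); φ = arcsin(p_z) ≈ 70.07°, λ = atan2(p_y, p_x) ≈ -36.06°.

≈ lat 70°N, lon 36°W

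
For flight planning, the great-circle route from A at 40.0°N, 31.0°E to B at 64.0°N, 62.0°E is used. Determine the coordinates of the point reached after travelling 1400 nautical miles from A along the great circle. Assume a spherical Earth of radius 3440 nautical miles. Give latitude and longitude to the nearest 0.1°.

The haversine formula gives a central angle δ ≈ 0.524 rad (30.1°) between the endpoints. The total great-circle distance is δ·R ≈ 0.524 × 3440 ≈ 1804 nmi, so the target fraction is f = 1400/1804 ≈ 0.776.
Interpolate at f ≈ 0.776 with slerp weights a = sin((1−f)δ)/sin δ ≈ 0.234, b = sin(fδ)/sin δ ≈ 0.790.
p = a·p₁ + b·p₂ ≈ (0.316, 0.398, 0.861); φ = arcsin(p_z) ≈ 59.42°, λ = atan2(p_y, p_x) ≈ 51.54°.

≈ 59.4°N, 51.5°E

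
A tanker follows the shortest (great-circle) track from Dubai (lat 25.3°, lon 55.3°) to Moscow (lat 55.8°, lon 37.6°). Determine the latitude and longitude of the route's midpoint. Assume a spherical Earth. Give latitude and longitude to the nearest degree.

Convert each endpoint to a unit vector on the sphere (x = cos φ cos λ, y = cos φ sin λ, z = sin φ).
The central angle between the endpoints is δ = arccos(p₁·p₂) ≈ 0.578 rad (33.1°).
Interpolate at f = 1/2 with slerp weights a = sin((1−f)δ)/sin δ ≈ 0.522, b = sin(fδ)/sin δ ≈ 0.522.
p = a·p₁ + b·p₂ ≈ (0.501, 0.567, 0.654); φ = arcsin(p_z) ≈ 40.87°, λ = atan2(p_y, p_x) ≈ 48.53°.

≈ lat 41°, lon 49°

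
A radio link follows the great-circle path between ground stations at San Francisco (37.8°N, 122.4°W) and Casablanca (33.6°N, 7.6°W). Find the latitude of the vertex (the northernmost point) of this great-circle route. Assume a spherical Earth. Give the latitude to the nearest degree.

The great circle lies in the plane with unit normal n̂ = (p₁ × p₂)/|p₁ × p₂|.
Here n̂_z ≈ +0.599; the vertex latitude is φ_max = arccos|n̂_z| ≈ 53.2°.
Check via Clairaut: cos φ_max = |cos φ₁| · sin C = cos(37.8°)·sin(49.3°) ≈ 0.599, again giving ≈ 53.2°.

≈ 53°N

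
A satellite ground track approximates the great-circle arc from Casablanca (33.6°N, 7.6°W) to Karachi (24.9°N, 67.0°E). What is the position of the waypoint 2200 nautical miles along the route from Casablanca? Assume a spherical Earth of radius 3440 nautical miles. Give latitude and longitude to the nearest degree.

The haversine formula gives a central angle δ ≈ 1.122 rad (64.3°) between the endpoints. The total great-circle distance is δ·R ≈ 1.122 × 3440 ≈ 3861 nmi, so the target fraction is f = 2200/3861 ≈ 0.570.
Interpolate at f ≈ 0.570 with slerp weights a = sin((1−f)δ)/sin δ ≈ 0.515, b = sin(fδ)/sin δ ≈ 0.662.
p = a·p₁ + b·p₂ ≈ (0.660, 0.496, 0.564); φ = arcsin(p_z) ≈ 34.33°, λ = atan2(p_y, p_x) ≈ 36.94°.

≈ (34°N, 37°E)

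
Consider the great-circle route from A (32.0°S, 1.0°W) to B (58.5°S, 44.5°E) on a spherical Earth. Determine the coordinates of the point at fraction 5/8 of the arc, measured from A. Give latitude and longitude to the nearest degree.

Write both endpoints as unit vectors p₁, p₂ with components (cos φ cos λ, cos φ sin λ, sin φ).
The central angle between the endpoints is δ = arccos(p₁·p₂) ≈ 0.704 rad (40.3°).
Interpolate at f = 5/8 with slerp weights a = sin((1−f)δ)/sin δ ≈ 0.403, b = sin(fδ)/sin δ ≈ 0.658.
p = a·p₁ + b·p₂ ≈ (0.587, 0.235, -0.775); φ = arcsin(p_z) ≈ -50.78°, λ = atan2(p_y, p_x) ≈ 21.82°.

≈ (51°S, 22°E)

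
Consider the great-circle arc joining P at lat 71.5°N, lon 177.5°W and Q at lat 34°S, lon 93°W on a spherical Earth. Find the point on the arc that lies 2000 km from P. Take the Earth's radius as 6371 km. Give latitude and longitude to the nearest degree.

From cos δ = sin φ₁ sin φ₂ + cos φ₁ cos φ₂ cos Δλ, the central angle is δ ≈ 2.100 rad (120.3°). The total great-circle distance is δ·R ≈ 2.100 × 6371 ≈ 13381 km, so the target fraction is f = 2000/13381 ≈ 0.149.
Interpolate at f ≈ 0.149 with slerp weights a = sin((1−f)δ)/sin δ ≈ 1.132, b = sin(fδ)/sin δ ≈ 0.358.
p = a·p₁ + b·p₂ ≈ (-0.374, -0.312, 0.873); φ = arcsin(p_z) ≈ 60.84°, λ = atan2(p_y, p_x) ≈ -140.20°.

≈ lat 61°N, lon 140°W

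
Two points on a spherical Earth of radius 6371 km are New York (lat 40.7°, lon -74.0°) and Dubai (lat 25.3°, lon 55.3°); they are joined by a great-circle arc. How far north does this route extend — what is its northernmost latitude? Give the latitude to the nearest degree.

The great circle lies in the plane with unit normal n̂ = (p₁ × p₂)/|p₁ × p₂|.
Here n̂_z ≈ +0.537; the vertex latitude is φ_max = arccos|n̂_z| ≈ 57.5°.
Check via Clairaut: cos φ_max = |cos φ₁| · sin C = cos(40.7°)·sin(45.1°) ≈ 0.537, again giving ≈ 57.5°.

≈ 58°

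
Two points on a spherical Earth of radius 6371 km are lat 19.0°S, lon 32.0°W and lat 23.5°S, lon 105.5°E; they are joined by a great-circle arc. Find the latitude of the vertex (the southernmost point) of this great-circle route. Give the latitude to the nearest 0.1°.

≈ 47.1°S

The great circle lies in the plane with unit normal n̂ = (p₁ × p₂)/|p₁ × p₂|.
Here n̂_z ≈ +0.681; the vertex latitude is φ_max = arccos|n̂_z| ≈ 47.1°.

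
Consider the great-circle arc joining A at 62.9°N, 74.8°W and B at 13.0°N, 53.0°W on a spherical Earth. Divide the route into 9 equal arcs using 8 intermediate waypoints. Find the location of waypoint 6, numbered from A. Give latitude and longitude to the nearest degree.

≈ 30°N, 57°W

Convert each endpoint to a unit vector on the sphere (x = cos φ cos λ, y = cos φ sin λ, z = sin φ).
The central angle between the endpoints is δ = arccos(p₁·p₂) ≈ 0.912 rad (52.2°).
Interpolate at f = 6/9 with slerp weights a = sin((1−f)δ)/sin δ ≈ 0.379, b = sin(fδ)/sin δ ≈ 0.722.
p = a·p₁ + b·p₂ ≈ (0.469, -0.729, 0.499); φ = arcsin(p_z) ≈ 29.96°, λ = atan2(p_y, p_x) ≈ -57.24°.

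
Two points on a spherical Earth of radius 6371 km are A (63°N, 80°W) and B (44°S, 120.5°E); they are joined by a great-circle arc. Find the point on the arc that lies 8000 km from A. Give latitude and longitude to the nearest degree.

From cos δ = sin φ₁ sin φ₂ + cos φ₁ cos φ₂ cos Δλ, the central angle is δ ≈ 2.751 rad (157.6°). The total great-circle distance is δ·R ≈ 2.751 × 6371 ≈ 17529 km, so the target fraction is f = 8000/17529 ≈ 0.456.
Interpolate at f ≈ 0.456 with slerp weights a = sin((1−f)δ)/sin δ ≈ 2.622, b = sin(fδ)/sin δ ≈ 2.500.
p = a·p₁ + b·p₂ ≈ (-0.706, 0.377, 0.600); φ = arcsin(p_z) ≈ 36.84°, λ = atan2(p_y, p_x) ≈ 151.89°.

≈ (37°N, 152°E)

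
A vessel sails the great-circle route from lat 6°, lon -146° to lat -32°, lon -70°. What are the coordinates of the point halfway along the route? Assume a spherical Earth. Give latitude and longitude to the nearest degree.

≈ lat -16°, lon -112°

Write both endpoints as unit vectors p₁, p₂ with components (cos φ cos λ, cos φ sin λ, sin φ).
The central angle between the endpoints is δ = arccos(p₁·p₂) ≈ 1.422 rad (81.5°).
Interpolate at f = 1/2 with slerp weights a = sin((1−f)δ)/sin δ ≈ 0.660, b = sin(fδ)/sin δ ≈ 0.660.
p = a·p₁ + b·p₂ ≈ (-0.353, -0.893, -0.281); φ = arcsin(p_z) ≈ -16.30°, λ = atan2(p_y, p_x) ≈ -111.55°.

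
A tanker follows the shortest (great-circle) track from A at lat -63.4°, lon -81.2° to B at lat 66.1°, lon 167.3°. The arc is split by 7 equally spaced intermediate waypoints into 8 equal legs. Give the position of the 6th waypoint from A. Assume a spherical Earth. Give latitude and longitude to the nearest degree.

≈ lat 37°, lon -149°

Write both endpoints as unit vectors p₁, p₂ with components (cos φ cos λ, cos φ sin λ, sin φ).
The central angle between the endpoints is δ = arccos(p₁·p₂) ≈ 2.655 rad (152.1°).
Interpolate at f = 6/8 with slerp weights a = sin((1−f)δ)/sin δ ≈ 1.318, b = sin(fδ)/sin δ ≈ 1.952.
p = a·p₁ + b·p₂ ≈ (-0.681, -0.409, 0.607); φ = arcsin(p_z) ≈ 37.36°, λ = atan2(p_y, p_x) ≈ -149.02°.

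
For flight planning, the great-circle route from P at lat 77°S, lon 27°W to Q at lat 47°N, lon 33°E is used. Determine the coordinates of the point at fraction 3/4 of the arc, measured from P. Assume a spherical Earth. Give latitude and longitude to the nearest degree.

≈ lat 15°N, lon 25°E

Write both endpoints as unit vectors p₁, p₂ with components (cos φ cos λ, cos φ sin λ, sin φ).
The central angle between the endpoints is δ = arccos(p₁·p₂) ≈ 2.260 rad (129.5°).
Interpolate at f = 3/4 with slerp weights a = sin((1−f)δ)/sin δ ≈ 0.694, b = sin(fδ)/sin δ ≈ 1.286.
p = a·p₁ + b·p₂ ≈ (0.874, 0.407, 0.264); φ = arcsin(p_z) ≈ 15.33°, λ = atan2(p_y, p_x) ≈ 24.94°.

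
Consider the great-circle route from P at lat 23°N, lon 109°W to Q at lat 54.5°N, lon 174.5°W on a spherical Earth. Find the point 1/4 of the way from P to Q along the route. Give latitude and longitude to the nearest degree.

≈ lat 34°N, lon 120°W

Write both endpoints as unit vectors p₁, p₂ with components (cos φ cos λ, cos φ sin λ, sin φ).
The central angle between the endpoints is δ = arccos(p₁·p₂) ≈ 1.001 rad (57.3°).
Interpolate at f = 1/4 with slerp weights a = sin((1−f)δ)/sin δ ≈ 0.810, b = sin(fδ)/sin δ ≈ 0.294.
p = a·p₁ + b·p₂ ≈ (-0.413, -0.721, 0.556); φ = arcsin(p_z) ≈ 33.78°, λ = atan2(p_y, p_x) ≈ -119.77°.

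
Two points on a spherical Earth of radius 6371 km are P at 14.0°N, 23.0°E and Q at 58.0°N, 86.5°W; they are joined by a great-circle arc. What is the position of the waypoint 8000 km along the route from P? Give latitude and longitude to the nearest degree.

≈ 61°N, 55°W

Convert each endpoint to a unit vector on the sphere (x = cos φ cos λ, y = cos φ sin λ, z = sin φ).
The central angle between the endpoints is δ = arccos(p₁·p₂) ≈ 1.537 rad (88.1°). The total great-circle distance is δ·R ≈ 1.537 × 6371 ≈ 9794 km, so the target fraction is f = 8000/9794 ≈ 0.817.
Interpolate at f ≈ 0.817 with slerp weights a = sin((1−f)δ)/sin δ ≈ 0.278, b = sin(fδ)/sin δ ≈ 0.951.
p = a·p₁ + b·p₂ ≈ (0.279, -0.398, 0.874); φ = arcsin(p_z) ≈ 60.93°, λ = atan2(p_y, p_x) ≈ -54.94°.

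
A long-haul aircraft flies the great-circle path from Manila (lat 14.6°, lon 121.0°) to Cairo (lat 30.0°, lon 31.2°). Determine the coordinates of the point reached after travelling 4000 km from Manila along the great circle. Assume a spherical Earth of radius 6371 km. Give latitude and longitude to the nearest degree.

≈ lat 29°, lon 85°

Convert each endpoint to a unit vector on the sphere (x = cos φ cos λ, y = cos φ sin λ, z = sin φ).
The central angle between the endpoints is δ = arccos(p₁·p₂) ≈ 1.441 rad (82.6°). The total great-circle distance is δ·R ≈ 1.441 × 6371 ≈ 9184 km, so the target fraction is f = 4000/9184 ≈ 0.436.
Interpolate at f ≈ 0.436 with slerp weights a = sin((1−f)δ)/sin δ ≈ 0.733, b = sin(fδ)/sin δ ≈ 0.592.
p = a·p₁ + b·p₂ ≈ (0.074, 0.874, 0.481); φ = arcsin(p_z) ≈ 28.75°, λ = atan2(p_y, p_x) ≈ 85.19°.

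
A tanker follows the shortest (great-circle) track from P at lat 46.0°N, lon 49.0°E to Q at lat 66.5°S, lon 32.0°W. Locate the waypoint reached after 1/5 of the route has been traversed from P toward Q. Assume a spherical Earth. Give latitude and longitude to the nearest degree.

The haversine formula gives a central angle δ ≈ 2.235 rad (128.0°) between the endpoints.
Interpolate at f = 1/5 with slerp weights a = sin((1−f)δ)/sin δ ≈ 1.240, b = sin(fδ)/sin δ ≈ 0.549.
p = a·p₁ + b·p₂ ≈ (0.751, 0.534, 0.389); φ = arcsin(p_z) ≈ 22.87°, λ = atan2(p_y, p_x) ≈ 35.43°.

≈ lat 23°N, lon 35°E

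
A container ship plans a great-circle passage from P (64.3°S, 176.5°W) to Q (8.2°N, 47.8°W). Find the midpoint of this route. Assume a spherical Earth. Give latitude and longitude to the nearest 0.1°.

The haversine formula gives a central angle δ ≈ 1.979 rad (113.4°) between the endpoints.
Interpolate at f = 1/2 with slerp weights a = sin((1−f)δ)/sin δ ≈ 0.911, b = sin(fδ)/sin δ ≈ 0.911.
p = a·p₁ + b·p₂ ≈ (0.211, -0.692, -0.691); φ = arcsin(p_z) ≈ -43.68°, λ = atan2(p_y, p_x) ≈ -73.02°.

≈ (43.7°S, 73.0°W)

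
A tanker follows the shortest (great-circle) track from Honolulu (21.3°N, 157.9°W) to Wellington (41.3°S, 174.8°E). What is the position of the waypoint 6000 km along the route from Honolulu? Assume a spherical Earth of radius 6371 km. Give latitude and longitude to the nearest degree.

The haversine formula gives a central angle δ ≈ 1.179 rad (67.5°) between the endpoints. The total great-circle distance is δ·R ≈ 1.179 × 6371 ≈ 7509 km, so the target fraction is f = 6000/7509 ≈ 0.799.
Interpolate at f ≈ 0.799 with slerp weights a = sin((1−f)δ)/sin δ ≈ 0.254, b = sin(fδ)/sin δ ≈ 0.875.
p = a·p₁ + b·p₂ ≈ (-0.874, -0.029, -0.485); φ = arcsin(p_z) ≈ -29.03°, λ = atan2(p_y, p_x) ≈ -178.07°.

≈ (29°S, 178°W)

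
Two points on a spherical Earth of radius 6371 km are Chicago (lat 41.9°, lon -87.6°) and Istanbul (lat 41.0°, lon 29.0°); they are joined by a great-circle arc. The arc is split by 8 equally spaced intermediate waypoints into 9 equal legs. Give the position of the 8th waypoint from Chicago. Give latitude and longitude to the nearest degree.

≈ lat 47°, lon 20°

Convert each endpoint to a unit vector on the sphere (x = cos φ cos λ, y = cos φ sin λ, z = sin φ).
The central angle between the endpoints is δ = arccos(p₁·p₂) ≈ 1.383 rad (79.2°).
Interpolate at f = 8/9 with slerp weights a = sin((1−f)δ)/sin δ ≈ 0.156, b = sin(fδ)/sin δ ≈ 0.959.
p = a·p₁ + b·p₂ ≈ (0.638, 0.235, 0.733); φ = arcsin(p_z) ≈ 47.16°, λ = atan2(p_y, p_x) ≈ 20.23°.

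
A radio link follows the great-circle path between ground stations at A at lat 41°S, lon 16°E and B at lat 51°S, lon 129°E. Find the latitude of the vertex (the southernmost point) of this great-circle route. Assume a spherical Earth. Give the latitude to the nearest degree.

The great circle lies in the plane with unit normal n̂ = (p₁ × p₂)/|p₁ × p₂|.
Here n̂_z ≈ +0.462; the vertex latitude is φ_max = arccos|n̂_z| ≈ 62.5°.

≈ 62°S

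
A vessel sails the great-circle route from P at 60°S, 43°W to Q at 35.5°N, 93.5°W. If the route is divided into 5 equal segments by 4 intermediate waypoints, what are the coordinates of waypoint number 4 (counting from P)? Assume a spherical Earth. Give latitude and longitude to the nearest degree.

≈ 16°N, 85°W

Write both endpoints as unit vectors p₁, p₂ with components (cos φ cos λ, cos φ sin λ, sin φ).
The central angle between the endpoints is δ = arccos(p₁·p₂) ≈ 1.817 rad (104.1°).
Interpolate at f = 4/5 with slerp weights a = sin((1−f)δ)/sin δ ≈ 0.367, b = sin(fδ)/sin δ ≈ 1.024.
p = a·p₁ + b·p₂ ≈ (0.083, -0.957, 0.277); φ = arcsin(p_z) ≈ 16.10°, λ = atan2(p_y, p_x) ≈ -85.04°.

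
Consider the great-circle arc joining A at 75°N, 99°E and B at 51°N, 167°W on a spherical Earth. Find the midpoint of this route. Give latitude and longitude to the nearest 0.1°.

Write both endpoints as unit vectors p₁, p₂ with components (cos φ cos λ, cos φ sin λ, sin φ).
The central angle between the endpoints is δ = arccos(p₁·p₂) ≈ 0.739 rad (42.3°).
Interpolate at f = 1/2 with slerp weights a = sin((1−f)δ)/sin δ ≈ 0.536, b = sin(fδ)/sin δ ≈ 0.536.
p = a·p₁ + b·p₂ ≈ (-0.350, 0.061, 0.935); φ = arcsin(p_z) ≈ 69.16°, λ = atan2(p_y, p_x) ≈ 170.10°.

≈ 69.2°N, 170.1°E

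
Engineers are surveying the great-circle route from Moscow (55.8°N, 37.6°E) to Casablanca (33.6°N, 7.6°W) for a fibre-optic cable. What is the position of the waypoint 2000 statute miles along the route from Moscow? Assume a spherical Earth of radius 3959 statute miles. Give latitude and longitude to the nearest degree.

≈ (40°N, 0°E)

Write both endpoints as unit vectors p₁, p₂ with components (cos φ cos λ, cos φ sin λ, sin φ).
The central angle between the endpoints is δ = arccos(p₁·p₂) ≈ 0.664 rad (38.0°). The total great-circle distance is δ·R ≈ 0.664 × 3959 ≈ 2628 mi, so the target fraction is f = 2000/2628 ≈ 0.761.
Interpolate at f ≈ 0.761 with slerp weights a = sin((1−f)δ)/sin δ ≈ 0.257, b = sin(fδ)/sin δ ≈ 0.785.
p = a·p₁ + b·p₂ ≈ (0.763, 0.001, 0.647); φ = arcsin(p_z) ≈ 40.30°, λ = atan2(p_y, p_x) ≈ 0.11°.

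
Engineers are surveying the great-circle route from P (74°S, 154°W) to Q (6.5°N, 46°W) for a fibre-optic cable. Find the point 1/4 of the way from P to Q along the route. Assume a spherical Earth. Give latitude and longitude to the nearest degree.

Convert each endpoint to a unit vector on the sphere (x = cos φ cos λ, y = cos φ sin λ, z = sin φ).
The central angle between the endpoints is δ = arccos(p₁·p₂) ≈ 1.765 rad (101.2°).
Interpolate at f = 1/4 with slerp weights a = sin((1−f)δ)/sin δ ≈ 0.988, b = sin(fδ)/sin δ ≈ 0.435.
p = a·p₁ + b·p₂ ≈ (0.056, -0.431, -0.901); φ = arcsin(p_z) ≈ -64.27°, λ = atan2(p_y, p_x) ≈ -82.64°.

≈ (64°S, 83°W)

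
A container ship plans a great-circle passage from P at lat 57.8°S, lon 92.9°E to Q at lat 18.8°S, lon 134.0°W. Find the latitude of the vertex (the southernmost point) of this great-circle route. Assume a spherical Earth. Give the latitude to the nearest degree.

≈ 68°S

The great circle lies in the plane with unit normal n̂ = (p₁ × p₂)/|p₁ × p₂|.
Here n̂_z ≈ +0.369; the vertex latitude is φ_max = arccos|n̂_z| ≈ 68.3°.
Check via Clairaut: cos φ_max = |cos φ₁| · sin C = cos(57.8°)·sin(136.1°) ≈ 0.369, again giving ≈ 68.3°.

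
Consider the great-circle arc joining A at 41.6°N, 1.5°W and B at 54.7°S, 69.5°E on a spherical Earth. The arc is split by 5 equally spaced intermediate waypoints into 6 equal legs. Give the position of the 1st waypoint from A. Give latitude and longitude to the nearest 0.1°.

Write both endpoints as unit vectors p₁, p₂ with components (cos φ cos λ, cos φ sin λ, sin φ).
The central angle between the endpoints is δ = arccos(p₁·p₂) ≈ 1.984 rad (113.7°).
Interpolate at f = 1/6 with slerp weights a = sin((1−f)δ)/sin δ ≈ 1.088, b = sin(fδ)/sin δ ≈ 0.354.
p = a·p₁ + b·p₂ ≈ (0.885, 0.171, 0.433); φ = arcsin(p_z) ≈ 25.67°, λ = atan2(p_y, p_x) ≈ 10.90°.

≈ 25.7°N, 10.9°E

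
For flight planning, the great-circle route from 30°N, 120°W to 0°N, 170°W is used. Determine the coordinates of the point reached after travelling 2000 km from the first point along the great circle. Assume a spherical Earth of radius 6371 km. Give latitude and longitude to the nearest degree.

Write both endpoints as unit vectors p₁, p₂ with components (cos φ cos λ, cos φ sin λ, sin φ).
The central angle between the endpoints is δ = arccos(p₁·p₂) ≈ 0.980 rad (56.2°). The total great-circle distance is δ·R ≈ 0.980 × 6371 ≈ 6246 km, so the target fraction is f = 2000/6246 ≈ 0.320.
Interpolate at f ≈ 0.320 with slerp weights a = sin((1−f)δ)/sin δ ≈ 0.744, b = sin(fδ)/sin δ ≈ 0.372.
p = a·p₁ + b·p₂ ≈ (-0.688, -0.623, 0.372); φ = arcsin(p_z) ≈ 21.85°, λ = atan2(p_y, p_x) ≈ -137.87°.

≈ 22°N, 138°W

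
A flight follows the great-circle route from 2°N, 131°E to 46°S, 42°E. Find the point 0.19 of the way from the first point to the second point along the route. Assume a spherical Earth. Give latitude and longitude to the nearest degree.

From cos δ = sin φ₁ sin φ₂ + cos φ₁ cos φ₂ cos Δλ, the central angle is δ ≈ 1.584 rad (90.7°).
Interpolate at f = 0.19 with slerp weights a = sin((1−f)δ)/sin δ ≈ 0.959, b = sin(fδ)/sin δ ≈ 0.296.
p = a·p₁ + b·p₂ ≈ (-0.476, 0.861, -0.180); φ = arcsin(p_z) ≈ -10.36°, λ = atan2(p_y, p_x) ≈ 118.92°.

≈ 10°S, 119°E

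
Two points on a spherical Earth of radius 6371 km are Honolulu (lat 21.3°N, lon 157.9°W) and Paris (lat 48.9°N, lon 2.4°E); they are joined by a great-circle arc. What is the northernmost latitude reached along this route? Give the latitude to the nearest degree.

≈ 77°N

The great circle lies in the plane with unit normal n̂ = (p₁ × p₂)/|p₁ × p₂|.
Here n̂_z ≈ +0.217; the vertex latitude is φ_max = arccos|n̂_z| ≈ 77.5°.
Check via Clairaut: cos φ_max = |cos φ₁| · sin C = cos(21.3°)·sin(13.4°) ≈ 0.217, again giving ≈ 77.5°.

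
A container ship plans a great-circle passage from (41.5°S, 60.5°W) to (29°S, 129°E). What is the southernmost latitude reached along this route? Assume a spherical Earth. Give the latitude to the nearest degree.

≈ 83°S

The great circle lies in the plane with unit normal n̂ = (p₁ × p₂)/|p₁ × p₂|.
Here n̂_z ≈ -0.114; the vertex latitude is φ_max = arccos|n̂_z| ≈ 83.4°.
Check via Clairaut: cos φ_max = |cos φ₁| · sin C = cos(41.5°)·sin(171.2°) ≈ 0.114, again giving ≈ 83.4°.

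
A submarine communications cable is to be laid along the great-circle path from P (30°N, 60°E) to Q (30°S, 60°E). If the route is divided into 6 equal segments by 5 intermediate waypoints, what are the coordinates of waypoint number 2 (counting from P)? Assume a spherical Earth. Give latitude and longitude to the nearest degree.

The haversine formula gives a central angle δ ≈ 1.047 rad (60.0°) between the endpoints.
Interpolate at f = 2/6 with slerp weights a = sin((1−f)δ)/sin δ ≈ 0.742, b = sin(fδ)/sin δ ≈ 0.395.
p = a·p₁ + b·p₂ ≈ (0.492, 0.853, 0.174); φ = arcsin(p_z) ≈ 10.00°, λ = atan2(p_y, p_x) ≈ 60.00°.

≈ (10°N, 60°E)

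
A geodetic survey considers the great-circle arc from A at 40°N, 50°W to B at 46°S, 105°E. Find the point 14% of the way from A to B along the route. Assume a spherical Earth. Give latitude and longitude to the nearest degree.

Write both endpoints as unit vectors p₁, p₂ with components (cos φ cos λ, cos φ sin λ, sin φ).
The central angle between the endpoints is δ = arccos(p₁·p₂) ≈ 2.807 rad (160.9°).
Interpolate at f = 0.14 with slerp weights a = sin((1−f)δ)/sin δ ≈ 2.027, b = sin(fδ)/sin δ ≈ 1.168.
p = a·p₁ + b·p₂ ≈ (0.788, -0.406, 0.463); φ = arcsin(p_z) ≈ 27.57°, λ = atan2(p_y, p_x) ≈ -27.25°.

≈ 28°N, 27°W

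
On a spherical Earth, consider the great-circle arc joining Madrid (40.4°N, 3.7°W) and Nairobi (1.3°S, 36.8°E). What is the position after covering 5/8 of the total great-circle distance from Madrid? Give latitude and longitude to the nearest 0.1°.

≈ 15.3°N, 24.0°E

Convert each endpoint to a unit vector on the sphere (x = cos φ cos λ, y = cos φ sin λ, z = sin φ).
The central angle between the endpoints is δ = arccos(p₁·p₂) ≈ 0.971 rad (55.7°).
Interpolate at f = 5/8 with slerp weights a = sin((1−f)δ)/sin δ ≈ 0.431, b = sin(fδ)/sin δ ≈ 0.691.
p = a·p₁ + b·p₂ ≈ (0.881, 0.393, 0.264); φ = arcsin(p_z) ≈ 15.31°, λ = atan2(p_y, p_x) ≈ 24.02°.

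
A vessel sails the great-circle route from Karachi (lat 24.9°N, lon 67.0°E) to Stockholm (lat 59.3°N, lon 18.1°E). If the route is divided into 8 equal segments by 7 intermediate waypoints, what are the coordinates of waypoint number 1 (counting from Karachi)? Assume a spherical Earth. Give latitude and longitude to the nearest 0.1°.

Write both endpoints as unit vectors p₁, p₂ with components (cos φ cos λ, cos φ sin λ, sin φ).
The central angle between the endpoints is δ = arccos(p₁·p₂) ≈ 0.841 rad (48.2°).
Interpolate at f = 1/8 with slerp weights a = sin((1−f)δ)/sin δ ≈ 0.901, b = sin(fδ)/sin δ ≈ 0.141.
p = a·p₁ + b·p₂ ≈ (0.388, 0.774, 0.500); φ = arcsin(p_z) ≈ 30.02°, λ = atan2(p_y, p_x) ≈ 63.41°.

≈ lat 30.0°N, lon 63.4°E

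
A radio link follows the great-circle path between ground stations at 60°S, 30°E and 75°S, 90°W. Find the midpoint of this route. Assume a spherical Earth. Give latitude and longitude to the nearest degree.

Convert each endpoint to a unit vector on the sphere (x = cos φ cos λ, y = cos φ sin λ, z = sin φ).
The central angle between the endpoints is δ = arccos(p₁·p₂) ≈ 0.689 rad (39.5°).
Interpolate at f = 1/2 with slerp weights a = sin((1−f)δ)/sin δ ≈ 0.531, b = sin(fδ)/sin δ ≈ 0.531.
p = a·p₁ + b·p₂ ≈ (0.230, -0.005, -0.973); φ = arcsin(p_z) ≈ -76.70°, λ = atan2(p_y, p_x) ≈ -1.17°.

≈ 77°S, 1°W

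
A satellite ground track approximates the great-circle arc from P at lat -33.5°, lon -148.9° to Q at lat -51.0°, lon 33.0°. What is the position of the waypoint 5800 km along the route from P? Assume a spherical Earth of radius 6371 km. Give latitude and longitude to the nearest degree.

Write both endpoints as unit vectors p₁, p₂ with components (cos φ cos λ, cos φ sin λ, sin φ).
The central angle between the endpoints is δ = arccos(p₁·p₂) ≈ 1.666 rad (95.5°). The total great-circle distance is δ·R ≈ 1.666 × 6371 ≈ 10617 km, so the target fraction is f = 5800/10617 ≈ 0.546.
Interpolate at f ≈ 0.546 with slerp weights a = sin((1−f)δ)/sin δ ≈ 0.689, b = sin(fδ)/sin δ ≈ 0.793.
p = a·p₁ + b·p₂ ≈ (-0.073, -0.025, -0.997); φ = arcsin(p_z) ≈ -85.55°, λ = atan2(p_y, p_x) ≈ -161.23°.

≈ lat -86°, lon -161°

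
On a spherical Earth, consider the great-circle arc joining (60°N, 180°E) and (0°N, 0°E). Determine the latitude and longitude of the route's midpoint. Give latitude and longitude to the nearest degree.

≈ (60°N, 0°E)

The haversine formula gives a central angle δ ≈ 2.094 rad (120.0°) between the endpoints.
Interpolate at f = 1/2 with slerp weights a = sin((1−f)δ)/sin δ ≈ 1.000, b = sin(fδ)/sin δ ≈ 1.000.
p = a·p₁ + b·p₂ ≈ (0.500, 0.000, 0.866); φ = arcsin(p_z) ≈ 60.00°, λ = atan2(p_y, p_x) ≈ 0.00°.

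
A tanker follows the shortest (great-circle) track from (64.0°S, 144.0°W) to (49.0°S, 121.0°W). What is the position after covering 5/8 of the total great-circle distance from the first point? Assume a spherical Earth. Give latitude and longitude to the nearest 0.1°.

Write both endpoints as unit vectors p₁, p₂ with components (cos φ cos λ, cos φ sin λ, sin φ).
The central angle between the endpoints is δ = arccos(p₁·p₂) ≈ 0.339 rad (19.4°).
Interpolate at f = 5/8 with slerp weights a = sin((1−f)δ)/sin δ ≈ 0.381, b = sin(fδ)/sin δ ≈ 0.632.
p = a·p₁ + b·p₂ ≈ (-0.349, -0.454, -0.820); φ = arcsin(p_z) ≈ -55.08°, λ = atan2(p_y, p_x) ≈ -127.55°.

≈ (55.1°S, 127.6°W)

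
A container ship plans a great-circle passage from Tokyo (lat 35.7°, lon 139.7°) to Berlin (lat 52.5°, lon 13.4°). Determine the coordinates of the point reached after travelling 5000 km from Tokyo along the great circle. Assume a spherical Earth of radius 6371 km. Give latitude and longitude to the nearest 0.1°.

Write both endpoints as unit vectors p₁, p₂ with components (cos φ cos λ, cos φ sin λ, sin φ).
The central angle between the endpoints is δ = arccos(p₁·p₂) ≈ 1.400 rad (80.2°). The total great-circle distance is δ·R ≈ 1.400 × 6371 ≈ 8917 km, so the target fraction is f = 5000/8917 ≈ 0.561.
Interpolate at f ≈ 0.561 with slerp weights a = sin((1−f)δ)/sin δ ≈ 0.585, b = sin(fδ)/sin δ ≈ 0.717.
p = a·p₁ + b·p₂ ≈ (0.062, 0.409, 0.911); φ = arcsin(p_z) ≈ 65.58°, λ = atan2(p_y, p_x) ≈ 81.36°.

≈ lat 65.6°, lon 81.4°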